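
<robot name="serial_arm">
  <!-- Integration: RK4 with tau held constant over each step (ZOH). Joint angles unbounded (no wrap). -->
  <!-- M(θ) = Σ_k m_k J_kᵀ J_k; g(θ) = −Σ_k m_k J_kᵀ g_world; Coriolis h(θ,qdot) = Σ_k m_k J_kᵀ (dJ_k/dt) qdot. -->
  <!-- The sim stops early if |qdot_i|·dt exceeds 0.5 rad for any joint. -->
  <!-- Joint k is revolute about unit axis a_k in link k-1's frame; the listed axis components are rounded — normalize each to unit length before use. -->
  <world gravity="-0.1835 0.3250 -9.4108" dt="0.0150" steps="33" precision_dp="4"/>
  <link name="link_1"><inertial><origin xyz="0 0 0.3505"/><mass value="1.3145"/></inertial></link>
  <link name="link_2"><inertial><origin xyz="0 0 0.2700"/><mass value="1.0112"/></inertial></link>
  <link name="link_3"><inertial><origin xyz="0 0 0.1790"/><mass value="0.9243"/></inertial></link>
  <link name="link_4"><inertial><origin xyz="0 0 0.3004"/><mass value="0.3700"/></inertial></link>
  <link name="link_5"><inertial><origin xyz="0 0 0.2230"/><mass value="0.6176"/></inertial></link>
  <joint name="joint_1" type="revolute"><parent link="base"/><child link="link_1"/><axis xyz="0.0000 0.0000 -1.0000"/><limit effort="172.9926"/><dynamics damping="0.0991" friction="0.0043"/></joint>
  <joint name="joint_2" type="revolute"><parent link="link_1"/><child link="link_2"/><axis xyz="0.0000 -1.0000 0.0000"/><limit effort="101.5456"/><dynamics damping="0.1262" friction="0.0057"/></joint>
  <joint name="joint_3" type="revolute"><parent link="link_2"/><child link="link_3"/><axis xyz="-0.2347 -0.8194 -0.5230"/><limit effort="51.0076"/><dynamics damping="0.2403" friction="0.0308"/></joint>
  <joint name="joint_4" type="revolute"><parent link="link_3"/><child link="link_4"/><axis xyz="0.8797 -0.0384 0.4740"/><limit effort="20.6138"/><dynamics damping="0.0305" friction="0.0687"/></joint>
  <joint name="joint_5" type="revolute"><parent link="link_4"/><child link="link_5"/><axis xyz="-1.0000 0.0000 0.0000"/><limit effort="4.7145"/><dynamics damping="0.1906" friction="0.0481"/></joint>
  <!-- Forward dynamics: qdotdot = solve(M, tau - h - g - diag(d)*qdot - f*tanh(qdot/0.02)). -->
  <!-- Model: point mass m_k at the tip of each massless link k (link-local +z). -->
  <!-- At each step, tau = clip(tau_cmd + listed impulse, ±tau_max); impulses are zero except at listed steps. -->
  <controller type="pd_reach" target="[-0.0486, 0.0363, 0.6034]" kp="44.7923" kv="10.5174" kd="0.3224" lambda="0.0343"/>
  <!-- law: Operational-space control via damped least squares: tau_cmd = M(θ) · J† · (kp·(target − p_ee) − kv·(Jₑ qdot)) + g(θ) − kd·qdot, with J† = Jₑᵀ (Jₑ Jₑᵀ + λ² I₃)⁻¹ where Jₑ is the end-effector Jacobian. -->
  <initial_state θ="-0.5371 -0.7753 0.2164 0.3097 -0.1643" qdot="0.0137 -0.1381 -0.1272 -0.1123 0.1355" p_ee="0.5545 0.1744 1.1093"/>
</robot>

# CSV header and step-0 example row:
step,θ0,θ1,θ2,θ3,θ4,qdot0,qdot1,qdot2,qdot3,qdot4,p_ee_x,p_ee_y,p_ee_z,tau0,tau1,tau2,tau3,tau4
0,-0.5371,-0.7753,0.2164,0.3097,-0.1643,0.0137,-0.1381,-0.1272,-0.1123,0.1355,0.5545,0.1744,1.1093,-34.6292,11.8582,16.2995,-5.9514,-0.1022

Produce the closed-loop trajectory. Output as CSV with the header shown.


step,θ0,θ1,θ2,θ3,θ4,qdot0,qdot1,qdot2,qdot3,qdot4,p_ee_x,p_ee_y,p_ee_z,tau0,tau1,tau2,tau3,tau4
1,-0.5592,-0.7840,0.2316,0.3330,-0.1844,-2.9278,-1.0100,2.1515,3.2852,-2.5433,0.5538,0.1757,1.1059,-27.5319,13.0140,14.0390,-6.0429,0.7386
2,-0.6185,-0.8028,0.2753,0.4023,-0.2268,-4.9418,-1.4998,3.7041,5.9343,-3.0361,0.5478,0.1773,1.0987,-18.8709,15.7946,12.5282,-5.3897,0.7135
3,-0.7004,-0.8265,0.3379,0.4988,-0.2774,-5.9535,-1.6711,4.6508,6.9290,-3.6275,0.5375,0.1808,1.0876,-11.1857,18.3040,11.4246,-4.4845,0.7970
4,-0.7924,-0.8514,0.4114,0.6039,-0.3329,-6.3138,-1.6361,5.1546,7.0957,-3.7438,0.5235,0.1867,1.0732,-5.4991,19.9886,10.5761,-3.7787,0.8104
5,-0.8870,-0.8747,0.4901,0.7076,-0.3895,-6.3186,-1.4753,5.3390,6.7406,-3.7885,0.5065,0.1948,1.0567,-1.6441,20.9743,9.9200,-3.3451,0.8878
6,-0.9805,-0.8951,0.5701,0.8044,-0.4459,-6.1727,-1.2503,5.3327,6.2045,-3.7406,0.4874,0.2046,1.0392,0.8708,21.4475,9.3704,-3.1508,0.9879
7,-1.0715,-0.9119,0.6491,0.8929,-0.5015,-5.9776,-0.9949,5.2171,5.6244,-3.6651,0.4666,0.2154,1.0219,2.4810,21.5452,8.8650,-3.1195,1.1050
8,-1.1596,-0.9249,0.7260,0.9728,-0.5558,-5.7806,-0.7286,5.0444,5.0697,-3.5754,0.4446,0.2267,1.0051,3.4937,21.3576,8.3632,-3.1829,1.2220
9,-1.2448,-0.9338,0.8000,1.0448,-0.6089,-5.6007,-0.4624,4.8450,4.5629,-3.4844,0.4217,0.2377,0.9894,4.1144,20.9465,7.8428,-3.2876,1.3294
10,-1.3276,-0.9387,0.8710,1.1095,-0.6606,-5.4437,-0.2035,4.6363,4.1078,-3.3976,0.3981,0.2482,0.9749,4.4768,20.3569,7.2938,-3.3954,1.4204
11,-1.4081,-0.9399,0.9388,1.1678,-0.7111,-5.3097,0.0434,4.4283,3.6999,-3.3175,0.3739,0.2577,0.9618,4.6678,19.6230,6.7137,-3.4808,1.4916
12,-1.4869,-0.9375,1.0036,1.2203,-0.7604,-5.1960,0.2740,4.2263,3.3320,-3.2450,0.3495,0.2659,0.9500,4.7430,18.7726,6.1048,-3.5274,1.5415
13,-1.5640,-0.9318,1.0653,1.2675,-0.8087,-5.0997,0.4859,4.0313,2.9955,-3.1808,0.3250,0.2726,0.9396,4.7371,17.8292,5.4736,-3.5262,1.5704
14,-1.6399,-0.9230,1.1243,1.3099,-0.8561,-5.0175,0.6764,3.8441,2.6838,-3.1230,0.3005,0.2777,0.9304,4.6717,16.8136,4.8273,-3.4736,1.5790
15,-1.7146,-0.9116,1.1804,1.3478,-0.9026,-4.9461,0.8433,3.6651,2.3917,-3.0704,0.2764,0.2809,0.9224,4.5599,15.7450,4.1740,-3.3702,1.5691
16,-1.7883,-0.8979,1.2340,1.3814,-0.9484,-4.8823,0.9847,3.4943,2.1153,-3.0217,0.2527,0.2823,0.9155,4.4098,14.6420,3.5220,-3.2194,1.5429
17,-1.8611,-0.8822,1.2851,1.4110,-0.9934,-4.8228,1.0997,3.3323,1.8523,-2.9755,0.2299,0.2818,0.9095,4.2266,13.5227,2.8796,-3.0266,1.5029
18,-1.9330,-0.8650,1.3338,1.4368,-1.0377,-4.7642,1.1881,3.1794,1.6022,-2.9310,0.2080,0.2795,0.9043,4.0141,12.4055,2.2542,-2.7989,1.4516
19,-2.0040,-0.8467,1.3803,1.4589,-1.0814,-4.7030,1.2508,3.0364,1.3660,-2.8875,0.1874,0.2754,0.8996,3.7758,11.3080,1.6525,-2.5443,1.3918
20,-2.0741,-0.8277,1.4248,1.4776,-1.1244,-4.6355,1.2899,2.9037,1.1458,-2.8449,0.1682,0.2698,0.8955,3.5154,10.2473,1.0802,-2.2708,1.3261
21,-2.1431,-0.8082,1.4673,1.4932,-1.1668,-4.5582,1.3089,2.7813,0.9447,-2.8034,0.1505,0.2628,0.8916,3.2365,9.2389,0.5414,-1.9865,1.2568
22,-2.2109,-0.7886,1.5081,1.5059,-1.2085,-4.4677,1.3122,2.6683,0.7661,-2.7634,0.1346,0.2546,0.8878,2.9433,8.2961,0.0392,-1.6987,1.1859
23,-2.2771,-0.7689,1.5472,1.5162,-1.2497,-4.3613,1.3054,2.5631,0.6135,-2.7256,0.1205,0.2456,0.8840,2.6399,7.4290,-0.4248,-1.4140,1.1152
24,-2.3417,-0.7495,1.5849,1.5244,-1.2903,-4.2376,1.2941,2.4634,0.4898,-2.6906,0.1082,0.2359,0.8800,2.3305,6.6448,-0.8501,-1.1374,1.0459
25,-2.4043,-0.7302,1.6210,1.5309,-1.3304,-4.0966,1.2844,2.3660,0.3968,-2.6590,0.0978,0.2258,0.8759,2.0186,5.9475,-1.2373,-0.8729,0.9790
26,-2.4647,-0.7109,1.6557,1.5363,-1.3701,-3.9402,1.2816,2.2675,0.3346,-2.6311,0.0891,0.2155,0.8714,1.7074,5.3386,-1.5880,-0.6230,0.9151
27,-2.5226,-0.6917,1.6889,1.5410,-1.4093,-3.7722,1.2902,2.1644,0.3018,-2.6072,0.0820,0.2053,0.8666,1.3989,4.8184,-1.9045,-0.3888,0.8545
28,-2.5780,-0.6722,1.7205,1.5453,-1.4483,-3.5986,1.3136,2.0534,0.2954,-2.5875,0.0765,0.1954,0.8615,1.0933,4.3871,-2.1898,-0.1702,0.7973
29,-2.6307,-0.6522,1.7504,1.5498,-1.4870,-3.4269,1.3542,1.9314,0.3109,-2.5721,0.0723,0.1859,0.8561,0.7885,4.0447,-2.4474,0.0340,0.7435
30,-2.6810,-0.6315,1.7783,1.5546,-1.5254,-3.2661,1.4132,1.7960,0.3427,-2.5611,0.0692,0.1769,0.8505,0.4805,3.7899,-2.6816,0.2261,0.6933
31,-2.7290,-0.6098,1.8041,1.5600,-1.5638,-3.1271,1.4906,1.6457,0.3845,-2.5547,0.0672,0.1685,0.8446,0.1638,3.6156,-2.8964,0.4092,0.6466
32,-2.7752,-0.5867,1.8275,1.5660,-1.6021,-3.0219,1.5855,1.4801,0.4295,-2.5526,0.0660,0.1607,0.8387,-0.1639,3.4995,-3.0949,0.5873,0.6031
33,-2.8202,-0.5622,1.8484,1.5727,-1.6404,-2.9637,1.6948,1.3015,0.4703,-2.5538,0.0655,0.1535,0.8326,,,,,


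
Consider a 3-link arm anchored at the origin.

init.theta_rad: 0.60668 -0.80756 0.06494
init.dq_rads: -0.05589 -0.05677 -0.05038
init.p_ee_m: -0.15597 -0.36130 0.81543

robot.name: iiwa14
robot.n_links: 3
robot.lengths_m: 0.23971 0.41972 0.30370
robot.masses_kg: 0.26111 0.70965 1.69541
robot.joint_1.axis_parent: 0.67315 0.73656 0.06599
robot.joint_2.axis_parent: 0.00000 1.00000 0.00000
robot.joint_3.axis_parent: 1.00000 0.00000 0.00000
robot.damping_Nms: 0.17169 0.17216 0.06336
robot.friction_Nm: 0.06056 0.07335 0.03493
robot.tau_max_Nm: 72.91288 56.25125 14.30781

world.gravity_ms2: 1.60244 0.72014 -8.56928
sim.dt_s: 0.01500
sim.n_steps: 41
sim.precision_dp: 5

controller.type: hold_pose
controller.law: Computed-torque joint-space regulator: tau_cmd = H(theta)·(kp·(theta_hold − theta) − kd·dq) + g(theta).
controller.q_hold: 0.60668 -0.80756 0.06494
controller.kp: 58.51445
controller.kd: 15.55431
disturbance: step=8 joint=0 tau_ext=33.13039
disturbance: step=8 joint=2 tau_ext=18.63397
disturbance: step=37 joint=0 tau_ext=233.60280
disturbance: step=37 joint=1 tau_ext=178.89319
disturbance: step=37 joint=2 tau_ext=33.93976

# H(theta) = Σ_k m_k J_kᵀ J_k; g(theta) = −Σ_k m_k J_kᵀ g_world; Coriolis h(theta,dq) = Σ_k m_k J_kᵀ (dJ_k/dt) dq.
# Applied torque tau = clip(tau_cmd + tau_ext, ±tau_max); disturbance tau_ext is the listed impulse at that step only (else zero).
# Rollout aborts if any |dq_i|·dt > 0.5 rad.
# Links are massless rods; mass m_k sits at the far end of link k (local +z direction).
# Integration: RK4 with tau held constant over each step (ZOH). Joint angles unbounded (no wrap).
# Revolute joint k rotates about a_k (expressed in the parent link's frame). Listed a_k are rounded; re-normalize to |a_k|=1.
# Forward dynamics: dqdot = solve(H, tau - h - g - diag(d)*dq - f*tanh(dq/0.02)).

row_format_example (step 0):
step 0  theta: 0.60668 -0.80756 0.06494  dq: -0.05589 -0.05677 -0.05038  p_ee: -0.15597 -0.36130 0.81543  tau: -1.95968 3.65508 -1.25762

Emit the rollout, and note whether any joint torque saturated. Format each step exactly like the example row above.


step 1  theta: 0.60589 -0.80826 0.06439  dq: -0.04961 -0.03630 -0.02360  p_ee: -0.15693 -0.36062 0.81545  tau: -2.37658 3.34467 -1.32785
step 2  theta: 0.60520 -0.80869 0.06416  dq: -0.04123 -0.02271 -0.00871  p_ee: -0.15765 -0.36011 0.81547  tau: -2.72506 3.08714 -1.38440
step 3  theta: 0.60465 -0.80897 0.06407  dq: -0.03099 -0.01502 -0.00393  p_ee: -0.15818 -0.35974 0.81549  tau: -3.01552 2.87516 -1.42891
step 4  theta: 0.60426 -0.80916 0.06402  dq: -0.02131 -0.01030 -0.00295  p_ee: -0.15855 -0.35949 0.81550  tau: -3.25636 2.70144 -1.46510
step 5  theta: 0.60400 -0.80929 0.06398  dq: -0.01341 -0.00680 -0.00248  p_ee: -0.15880 -0.35931 0.81551  tau: -3.45440 2.55942 -1.49500
step 6  theta: 0.60385 -0.80937 0.06395  dq: -0.00739 -0.00391 -0.00168  p_ee: -0.15895 -0.35921 0.81552  tau: -3.61574 2.44372 -1.51961
step 7  theta: 0.60377 -0.80941 0.06393  dq: -0.00291 -0.00151 -0.00071  p_ee: -0.15903 -0.35915 0.81552  tau: -3.74634 2.34984 -1.53966
step 8  theta: 0.60375 -0.80942 0.06393  dq: 0.00044 0.00039 0.00019  p_ee: -0.15905 -0.35914 0.81552  tau: 29.27862 2.27385 14.30781
step 9  theta: 0.60751 -0.81279 0.06870  dq: 0.49836 -0.44597 0.64084  p_ee: -0.15901 -0.36209 0.81364  tau: -11.90126 2.17871 -5.39602
step 10  theta: 0.61396 -0.81849 0.07742  dq: 0.36093 -0.31435 0.52271  p_ee: -0.15890 -0.36726 0.81031  tau: -10.54006 2.07828 -4.74886
step 11  theta: 0.61858 -0.82245 0.08444  dq: 0.25491 -0.21437 0.41428  p_ee: -0.15875 -0.37117 0.80781  tau: -9.40546 2.01071 -4.20611
step 12  theta: 0.62179 -0.82510 0.08993  dq: 0.17300 -0.13823 0.31827  p_ee: -0.15858 -0.37405 0.80599  tau: -8.46157 1.96466 -3.75189
step 13  theta: 0.62391 -0.82673 0.09408  dq: 0.10974 -0.08018 0.23544  p_ee: -0.15839 -0.37610 0.80473  tau: -7.67763 1.93288 -3.37244
step 14  theta: 0.62519 -0.82761 0.09708  dq: 0.06107 -0.03611 0.16526  p_ee: -0.15820 -0.37748 0.80392  tau: -7.02755 1.91087 -3.05596
step 15  theta: 0.62583 -0.82791 0.09911  dq: 0.02594 -0.00503 0.10304  p_ee: -0.15802 -0.37833 0.80347  tau: -6.48984 1.90029 -2.79236
step 16  theta: 0.62607 -0.82786 0.10019  dq: 0.00693 0.01039 0.03871  p_ee: -0.15785 -0.37875 0.80328  tau: -6.04970 1.90833 -2.57287
step 17  theta: 0.62609 -0.82764 0.10035  dq: -0.00516 0.01920 -0.01410  p_ee: -0.15769 -0.37884 0.80331  tau: -5.69396 1.92394 -2.39504
step 18  theta: 0.62592 -0.82728 0.09991  dq: -0.01734 0.02812 -0.04536  p_ee: -0.15755 -0.37868 0.80347  tau: -5.40885 1.94139 -2.25764
step 19  theta: 0.62560 -0.82682 0.09904  dq: -0.02494 0.03311 -0.07123  p_ee: -0.15744 -0.37833 0.80375  tau: -5.17831 1.95791 -2.14461
step 20  theta: 0.62519 -0.82630 0.09782  dq: -0.02978 0.03585 -0.09148  p_ee: -0.15733 -0.37786 0.80410  tau: -4.99041 1.97249 -2.05085
step 21  theta: 0.62472 -0.82576 0.09634  dq: -0.03287 0.03725 -0.10633  p_ee: -0.15725 -0.37728 0.80451  tau: -4.83716 1.98508 -1.97311
step 22  theta: 0.62421 -0.82519 0.09467  dq: -0.03475 0.03777 -0.11653  p_ee: -0.15717 -0.37663 0.80495  tau: -4.71240 1.99583 -1.90874
step 23  theta: 0.62368 -0.82463 0.09288  dq: -0.03574 0.03766 -0.12286  p_ee: -0.15711 -0.37594 0.80541  tau: -4.61117 2.00497 -1.85553
step 24  theta: 0.62314 -0.82406 0.09101  dq: -0.03607 0.03711 -0.12608  p_ee: -0.15705 -0.37523 0.80588  tau: -4.52939 2.01268 -1.81162
step 25  theta: 0.62260 -0.82351 0.08912  dq: -0.03590 0.03625 -0.12680  p_ee: -0.15700 -0.37450 0.80636  tau: -4.46367 2.01915 -1.77547
step 26  theta: 0.62207 -0.82298 0.08723  dq: -0.03537 0.03517 -0.12558  p_ee: -0.15696 -0.37377 0.80682  tau: -4.41120 2.02455 -1.74578
step 27  theta: 0.62154 -0.82246 0.08537  dq: -0.03458 0.03396 -0.12283  p_ee: -0.15692 -0.37306 0.80728  tau: -4.36962 2.02901 -1.72147
step 28  theta: 0.62103 -0.82196 0.08356  dq: -0.03361 0.03267 -0.11894  p_ee: -0.15689 -0.37236 0.80772  tau: -4.33699 2.03265 -1.70163
step 29  theta: 0.62053 -0.82148 0.08181  dq: -0.03252 0.03135 -0.11418  p_ee: -0.15686 -0.37168 0.80814  tau: -4.31169 2.03557 -1.68550
step 30  theta: 0.62005 -0.82101 0.08014  dq: -0.03137 0.03003 -0.10880  p_ee: -0.15684 -0.37103 0.80855  tau: -4.29235 2.03786 -1.67247
step 31  theta: 0.61959 -0.82057 0.07856  dq: -0.03020 0.02875 -0.10300  p_ee: -0.15681 -0.37041 0.80894  tau: -4.27786 2.03960 -1.66199
step 32  theta: 0.61914 -0.82015 0.07706  dq: -0.02904 0.02752 -0.09692  p_ee: -0.15679 -0.36982 0.80930  tau: -4.26729 2.04085 -1.65364
step 33  theta: 0.61872 -0.81975 0.07565  dq: -0.02791 0.02636 -0.09071  p_ee: -0.15678 -0.36926 0.80965  tau: -4.25986 2.04168 -1.64704
step 34  theta: 0.61830 -0.81936 0.07434  dq: -0.02683 0.02527 -0.08445  p_ee: -0.15676 -0.36873 0.80997  tau: -4.25495 2.04214 -1.64189
step 35  theta: 0.61791 -0.81899 0.07312  dq: -0.02579 0.02425 -0.07824  p_ee: -0.15675 -0.36823 0.81028  tau: -4.25203 2.04228 -1.63794
step 36  theta: 0.61753 -0.81863 0.07200  dq: -0.02481 0.02330 -0.07214  p_ee: -0.15673 -0.36777 0.81057  tau: -4.25066 2.04216 -1.63497
step 37  theta: 0.61716 -0.81829 0.07096  dq: -0.02389 0.02243 -0.06622  p_ee: -0.15672 -0.36733 0.81084  tau: 72.91288 56.25125 14.30781
step 38  theta: 0.61676 -0.81187 0.08152  dq: -0.02960 0.83188 1.47129  p_ee: -0.15273 -0.37082 0.81083  tau: -22.86821 -11.02442 -5.48106
step 39  theta: 0.61650 -0.80102 0.10047  dq: -0.00545 0.61671 1.05850  p_ee: -0.14568 -0.37719 0.81049  tau: -19.63277 -8.73716 -4.82974
step 40  theta: 0.61654 -0.79306 0.11388  dq: 0.00911 0.44608 0.73384  p_ee: -0.14033 -0.38180 0.81017  tau: -16.91213 -6.83086 -4.28360
step 41  theta: 0.61674 -0.78739 0.12297  dq: 0.01610 0.31200 0.48162  p_ee: -0.13639 -0.38504 0.80993
any joint saturated: yes


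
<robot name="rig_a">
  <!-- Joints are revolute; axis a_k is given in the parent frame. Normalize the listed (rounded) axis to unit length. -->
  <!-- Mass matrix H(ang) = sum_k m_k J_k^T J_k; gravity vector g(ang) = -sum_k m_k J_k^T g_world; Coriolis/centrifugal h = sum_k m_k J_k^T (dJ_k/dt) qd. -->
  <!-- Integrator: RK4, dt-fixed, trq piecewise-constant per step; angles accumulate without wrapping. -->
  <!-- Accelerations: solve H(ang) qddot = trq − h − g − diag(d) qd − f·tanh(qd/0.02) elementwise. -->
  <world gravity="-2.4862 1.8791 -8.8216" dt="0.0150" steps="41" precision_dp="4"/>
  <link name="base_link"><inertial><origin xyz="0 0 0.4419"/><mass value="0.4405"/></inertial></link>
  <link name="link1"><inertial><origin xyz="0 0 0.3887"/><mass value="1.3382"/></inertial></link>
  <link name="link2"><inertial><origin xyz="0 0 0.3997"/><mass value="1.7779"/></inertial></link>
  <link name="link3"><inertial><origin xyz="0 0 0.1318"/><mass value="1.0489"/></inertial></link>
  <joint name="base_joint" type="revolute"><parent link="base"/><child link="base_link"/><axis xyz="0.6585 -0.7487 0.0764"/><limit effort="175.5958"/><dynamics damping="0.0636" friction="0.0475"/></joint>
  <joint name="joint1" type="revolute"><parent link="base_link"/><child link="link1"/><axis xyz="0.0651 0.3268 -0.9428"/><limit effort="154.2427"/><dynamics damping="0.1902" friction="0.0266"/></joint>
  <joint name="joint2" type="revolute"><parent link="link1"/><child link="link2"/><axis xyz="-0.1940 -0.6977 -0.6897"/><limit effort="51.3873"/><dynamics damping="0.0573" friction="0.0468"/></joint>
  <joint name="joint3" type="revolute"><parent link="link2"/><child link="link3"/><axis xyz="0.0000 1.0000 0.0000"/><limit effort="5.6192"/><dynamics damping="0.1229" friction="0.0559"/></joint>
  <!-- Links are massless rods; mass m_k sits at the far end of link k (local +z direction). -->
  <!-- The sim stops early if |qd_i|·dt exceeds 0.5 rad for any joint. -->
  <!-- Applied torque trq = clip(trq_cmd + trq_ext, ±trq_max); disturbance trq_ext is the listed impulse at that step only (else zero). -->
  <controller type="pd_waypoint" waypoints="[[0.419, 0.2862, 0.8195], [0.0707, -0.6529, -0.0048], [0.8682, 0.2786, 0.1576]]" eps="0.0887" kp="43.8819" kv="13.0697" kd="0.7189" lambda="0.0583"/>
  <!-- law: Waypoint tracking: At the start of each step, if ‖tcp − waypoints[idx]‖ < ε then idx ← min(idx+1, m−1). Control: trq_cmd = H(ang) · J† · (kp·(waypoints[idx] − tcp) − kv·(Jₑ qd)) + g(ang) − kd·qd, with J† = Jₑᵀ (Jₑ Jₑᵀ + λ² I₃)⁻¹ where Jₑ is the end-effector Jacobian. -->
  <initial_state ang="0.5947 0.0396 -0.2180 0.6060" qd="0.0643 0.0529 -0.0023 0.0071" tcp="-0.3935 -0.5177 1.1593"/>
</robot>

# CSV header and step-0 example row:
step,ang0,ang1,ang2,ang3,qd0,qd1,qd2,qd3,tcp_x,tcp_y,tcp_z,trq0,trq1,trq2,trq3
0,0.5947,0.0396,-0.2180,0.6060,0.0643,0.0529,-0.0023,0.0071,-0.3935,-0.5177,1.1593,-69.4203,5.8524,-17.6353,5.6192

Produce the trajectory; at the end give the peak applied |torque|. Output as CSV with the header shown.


step,ang0,ang1,ang2,ang3,qd0,qd1,qd2,qd3,tcp_x,tcp_y,tcp_z,trq0,trq1,trq2,trq3
1,0.5963,0.0282,-0.2315,0.6305,0.1464,-1.5139,-1.7705,3.1847,-0.3905,-0.5153,1.1583,-55.0398,6.5805,-14.0437,2.5753
2,0.5991,-0.0007,-0.2693,0.6787,0.2356,-2.2667,-3.2125,3.2759,-0.3828,-0.5078,1.1569,-48.0947,8.4337,-13.4438,2.1686
3,0.6034,-0.0355,-0.3247,0.7283,0.3431,-2.3248,-4.1543,3.3528,-0.3726,-0.4972,1.1554,-47.1728,9.8674,-13.5224,1.7837
4,0.6095,-0.0685,-0.3931,0.7769,0.4618,-2.0406,-4.9522,3.1333,-0.3604,-0.4846,1.1530,-49.8220,10.8564,-13.5745,1.5802
5,0.6171,-0.0954,-0.4721,0.8217,0.5640,-1.5450,-5.5938,2.8573,-0.3463,-0.4704,1.1497,-53.9907,11.2387,-13.3105,1.3449
6,0.6261,-0.1141,-0.5595,0.8623,0.6243,-0.9541,-6.0644,2.5624,-0.3304,-0.4550,1.1452,-57.8600,11.0450,-12.6647,1.0640
7,0.6355,-0.1239,-0.6526,0.8986,0.6269,-0.3585,-6.3525,2.2889,-0.3127,-0.4384,1.1395,-60.2802,10.3912,-11.6557,0.7345
8,0.6444,-0.1251,-0.7487,0.9311,0.5698,0.1803,-6.4735,2.0476,-0.2935,-0.4209,1.1328,-60.8012,9.4376,-10.3477,0.3802
9,0.6522,-0.1189,-0.8456,0.9601,0.4615,0.6319,-6.4597,1.8355,-0.2728,-0.4024,1.1252,-59.4893,8.3408,-8.8263,0.0310
10,0.6580,-0.1067,-0.9415,0.9861,0.3145,0.9922,-6.3435,1.6509,-0.2510,-0.3831,1.1171,-56.6840,7.2024,-7.1838,-0.2918
11,0.6614,-0.0897,-1.0352,1.0095,0.1423,1.2676,-6.1558,1.4847,-0.2283,-0.3631,1.1085,-52.7897,6.1001,-5.5067,-0.5693
12,0.6622,-0.0691,-1.1256,1.0306,-0.0433,1.4690,-5.9197,1.3332,-0.2049,-0.3425,1.0998,-48.1905,5.0798,-3.8671,-0.7938
13,0.6601,-0.0460,-1.2123,1.0495,-0.2327,1.6086,-5.6529,1.1928,-0.1811,-0.3213,1.0911,-43.2095,4.1657,-2.3195,-0.9634
14,0.6552,-0.0212,-1.2949,1.0665,-0.4196,1.6962,-5.3624,1.0690,-0.1569,-0.2999,1.0824,-38.0811,3.3675,-0.9025,-1.0860
15,0.6476,0.0046,-1.3729,1.0816,-0.5988,1.7402,-5.0570,0.9563,-0.1327,-0.2782,1.0740,-32.9753,2.6867,0.3611,-1.1632
16,0.6373,0.0308,-1.4464,1.0952,-0.7664,1.7474,-4.7422,0.8543,-0.1084,-0.2564,1.0658,-28.0151,2.1185,1.4626,-1.2017
17,0.6247,0.0569,-1.5151,1.1074,-0.9196,1.7238,-4.4225,0.7622,-0.0843,-0.2347,1.0578,-23.2818,1.6545,2.4031,-1.2084
18,0.6098,0.0824,-1.5790,1.1182,-1.0567,1.6743,-4.1014,0.6789,-0.0604,-0.2130,1.0502,-18.8260,1.2848,3.1913,-1.1898
19,0.5931,0.1070,-1.6381,1.1278,-1.1764,1.6035,-3.7823,0.6034,-0.0367,-0.1915,1.0428,-14.6762,0.9984,3.8407,-1.1520
20,0.5747,0.1304,-1.6924,1.1364,-1.2783,1.5156,-3.4682,0.5350,-0.0135,-0.1703,1.0357,-10.8449,0.7842,4.3679,-1.1006
21,0.5549,0.1524,-1.7422,1.1439,-1.3622,1.4145,-3.1619,0.4728,0.0093,-0.1495,1.0288,-7.3336,0.6314,4.7905,-1.0402
22,0.5339,0.1728,-1.7874,1.1506,-1.4287,1.3040,-2.8663,0.4162,0.0316,-0.1290,1.0221,-4.1366,0.5301,5.1259,-0.9750
23,0.5121,0.1915,-1.8282,1.1565,-1.4783,1.1878,-2.5838,0.3647,0.0534,-0.1089,1.0156,-1.2433,0.4712,5.3905,-0.9082
24,0.4897,0.2084,-1.8650,1.1616,-1.5122,1.0690,-2.3166,0.3178,0.0745,-0.0894,1.0092,1.3599,0.4466,5.5987,-0.8425
25,0.4669,0.2236,-1.8979,1.1660,-1.5313,0.9506,-2.0666,0.2752,0.0950,-0.0703,1.0028,3.6879,0.4491,5.7632,-0.7797
26,0.4438,0.2370,-1.9271,1.1699,-1.5372,0.8350,-1.8350,0.2366,0.1149,-0.0518,0.9966,5.7565,0.4730,5.8943,-0.7213
27,0.4208,0.2487,-1.9531,1.1732,-1.5311,0.7243,-1.6228,0.2018,0.1340,-0.0339,0.9904,7.5818,0.5130,6.0004,-0.6683
28,0.3980,0.2587,-1.9760,1.1760,-1.5146,0.6201,-1.4304,0.1705,0.1523,-0.0165,0.9842,9.1798,0.5651,6.0877,-0.6211
29,0.3755,0.2673,-1.9961,1.1783,-1.4890,0.5235,-1.2575,0.1426,0.1699,0.0002,0.9781,10.5662,0.6258,6.1610,-0.5799
30,0.3534,0.2745,-2.0138,1.1803,-1.4557,0.4352,-1.1036,0.1179,0.1868,0.0163,0.9719,11.7565,0.6923,6.2236,-0.5448
31,0.3318,0.2804,-2.0294,1.1819,-1.4162,0.3556,-0.9678,0.0960,0.2028,0.0318,0.9658,12.7661,0.7624,6.2777,-0.5153
32,0.3109,0.2852,-2.0430,1.1832,-1.3715,0.2846,-0.8490,0.0769,0.2180,0.0466,0.9598,13.6097,0.8342,6.3248,-0.4913
33,0.2907,0.2890,-2.0549,1.1842,-1.3228,0.2220,-0.7457,0.0604,0.2325,0.0608,0.9538,14.3019,0.9065,6.3656,-0.4722
34,0.2713,0.2920,-2.0655,1.1850,-1.2711,0.1675,-0.6565,0.0465,0.2461,0.0744,0.9478,14.8562,0.9780,6.4007,-0.4577
35,0.2526,0.2941,-2.0747,1.1856,-1.2175,0.1205,-0.5796,0.0357,0.2590,0.0873,0.9420,15.2851,1.0481,6.4302,-0.4480
36,0.2348,0.2956,-2.0829,1.1861,-1.1626,0.0803,-0.5135,0.0283,0.2711,0.0997,0.9362,15.6011,1.1161,6.4544,-0.4429
37,0.2177,0.2966,-2.0902,1.1864,-1.1071,0.0464,-0.4568,0.0235,0.2824,0.1114,0.9305,15.8180,1.1814,6.4731,-0.4414
38,0.2016,0.2970,-2.0967,1.1868,-1.0517,0.0181,-0.4085,0.0202,0.2930,0.1225,0.9250,15.9500,1.2429,6.4864,-0.4423
39,0.1862,0.2971,-2.1025,1.1870,-0.9967,-0.0046,-0.3684,0.0179,0.3030,0.1330,0.9196,16.0099,1.2973,6.4948,-0.4448
40,0.1717,0.2969,-2.1078,1.1873,-0.9424,-0.0221,-0.3354,0.0165,0.3122,0.1429,0.9143,16.0079,1.3437,6.4984,-0.4487
41,0.1579,0.2965,-2.1126,1.1875,-0.8894,-0.0359,-0.3075,0.0161,0.3208,0.1523,0.9092,,,,
# max |trq| (N·m): 69.4203


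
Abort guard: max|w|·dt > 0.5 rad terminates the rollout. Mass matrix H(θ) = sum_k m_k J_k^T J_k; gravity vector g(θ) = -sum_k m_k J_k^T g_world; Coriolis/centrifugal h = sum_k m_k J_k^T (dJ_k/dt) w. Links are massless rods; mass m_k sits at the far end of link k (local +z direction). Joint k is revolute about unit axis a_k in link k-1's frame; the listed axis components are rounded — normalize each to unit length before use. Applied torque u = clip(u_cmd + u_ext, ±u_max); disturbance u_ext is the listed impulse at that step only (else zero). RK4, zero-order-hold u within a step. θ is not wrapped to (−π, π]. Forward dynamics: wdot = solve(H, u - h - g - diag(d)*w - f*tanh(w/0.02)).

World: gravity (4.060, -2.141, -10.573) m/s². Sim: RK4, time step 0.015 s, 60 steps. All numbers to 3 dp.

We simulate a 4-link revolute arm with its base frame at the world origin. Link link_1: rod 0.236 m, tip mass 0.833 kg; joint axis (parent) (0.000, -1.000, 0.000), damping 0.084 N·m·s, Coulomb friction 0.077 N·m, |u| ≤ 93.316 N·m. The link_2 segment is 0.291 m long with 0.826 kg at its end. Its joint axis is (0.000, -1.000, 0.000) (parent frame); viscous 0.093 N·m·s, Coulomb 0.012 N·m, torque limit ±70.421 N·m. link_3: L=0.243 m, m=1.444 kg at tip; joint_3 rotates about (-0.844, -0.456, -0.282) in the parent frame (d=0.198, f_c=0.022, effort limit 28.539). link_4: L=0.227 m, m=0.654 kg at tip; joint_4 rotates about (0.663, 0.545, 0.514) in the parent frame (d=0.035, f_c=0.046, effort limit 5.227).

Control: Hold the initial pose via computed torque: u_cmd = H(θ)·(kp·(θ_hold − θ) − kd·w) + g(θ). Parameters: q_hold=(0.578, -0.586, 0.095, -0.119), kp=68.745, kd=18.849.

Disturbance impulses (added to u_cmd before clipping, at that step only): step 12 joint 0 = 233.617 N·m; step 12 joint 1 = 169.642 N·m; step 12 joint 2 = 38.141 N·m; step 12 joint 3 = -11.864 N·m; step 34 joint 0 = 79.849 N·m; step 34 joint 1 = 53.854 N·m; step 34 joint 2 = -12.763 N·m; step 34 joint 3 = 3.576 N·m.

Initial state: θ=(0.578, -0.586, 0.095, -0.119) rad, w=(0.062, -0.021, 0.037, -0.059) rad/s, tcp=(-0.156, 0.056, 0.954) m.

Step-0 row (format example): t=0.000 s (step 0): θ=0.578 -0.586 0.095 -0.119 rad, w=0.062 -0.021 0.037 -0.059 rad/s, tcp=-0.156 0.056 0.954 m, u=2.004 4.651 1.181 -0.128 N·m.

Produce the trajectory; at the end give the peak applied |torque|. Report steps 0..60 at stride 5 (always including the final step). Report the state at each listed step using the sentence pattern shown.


t=0.075 s (step 5): θ=0.579 -0.585 0.097 -0.119 rad, w=0.001 0.007 0.002 -0.005 rad/s, tcp=-0.158 0.057 0.953 m, u=3.290 5.522 1.497 -0.226 N·m.
t=0.150 s (step 10): θ=0.579 -0.585 0.097 -0.119 rad, w=-0.002 -0.003 -0.005 -0.004 rad/s, tcp=-0.158 0.057 0.953 m, u=3.624 5.765 1.573 -0.248 N·m.
t=0.225 s (step 15): θ=0.584 -0.564 0.156 -0.014 rad, w=0.045 0.405 0.862 1.390 rad/s, tcp=-0.178 0.064 0.951 m, u=-11.924 -5.572 -3.098 0.650 N·m.
t=0.300 s (step 20): θ=0.584 -0.553 0.173 0.008 rad, w=-0.009 -0.013 -0.067 -0.107 rad/s, tcp=-0.188 0.068 0.950 m, u=-0.394 2.695 0.182 -0.079 N·m.
t=0.375 s (step 25): θ=0.583 -0.558 0.164 -0.001 rad, w=-0.018 -0.093 -0.153 -0.108 rad/s, tcp=-0.183 0.066 0.951 m, u=2.775 5.019 1.080 -0.324 N·m.
t=0.450 s (step 30): θ=0.582 -0.565 0.153 -0.008 rad, w=-0.016 -0.089 -0.137 -0.085 rad/s, tcp=-0.175 0.062 0.952 m, u=3.609 5.661 1.353 -0.388 N·m.
t=0.525 s (step 35): θ=0.588 -0.570 0.131 -0.004 rad, w=0.961 0.008 -1.833 1.242 rad/s, tcp=-0.172 0.053 0.953 m, u=-19.519 -9.912 5.175 -1.429 N·m.
t=0.600 s (step 40): θ=0.616 -0.566 0.064 0.025 rad, w=0.034 0.026 -0.265 -0.063 rad/s, tcp=-0.185 0.022 0.951 m, u=-2.521 1.602 2.674 -0.690 N·m.
t=0.675 s (step 45): θ=0.612 -0.568 0.062 0.014 rad, w=-0.089 -0.066 0.100 -0.216 rad/s, tcp=-0.181 0.023 0.952 m, u=2.149 4.828 2.055 -0.531 N·m.
t=0.750 s (step 50): θ=0.605 -0.573 0.072 -0.003 rad, w=-0.093 -0.071 0.136 -0.231 rad/s, tcp=-0.174 0.029 0.953 m, u=3.404 5.695 1.866 -0.466 N·m.
t=0.825 s (step 55): θ=0.599 -0.578 0.081 -0.019 rad, w=-0.072 -0.059 0.113 -0.186 rad/s, tcp=-0.168 0.035 0.954 m, u=3.706 5.904 1.780 -0.432 N·m.
t=0.900 s (step 60): θ=0.594 -0.582 0.088 -0.031 rad, w=-0.051 -0.045 0.086 -0.137 rad/s, tcp=-0.164 0.040 0.954 m.
max |u| (N·m): 93.316


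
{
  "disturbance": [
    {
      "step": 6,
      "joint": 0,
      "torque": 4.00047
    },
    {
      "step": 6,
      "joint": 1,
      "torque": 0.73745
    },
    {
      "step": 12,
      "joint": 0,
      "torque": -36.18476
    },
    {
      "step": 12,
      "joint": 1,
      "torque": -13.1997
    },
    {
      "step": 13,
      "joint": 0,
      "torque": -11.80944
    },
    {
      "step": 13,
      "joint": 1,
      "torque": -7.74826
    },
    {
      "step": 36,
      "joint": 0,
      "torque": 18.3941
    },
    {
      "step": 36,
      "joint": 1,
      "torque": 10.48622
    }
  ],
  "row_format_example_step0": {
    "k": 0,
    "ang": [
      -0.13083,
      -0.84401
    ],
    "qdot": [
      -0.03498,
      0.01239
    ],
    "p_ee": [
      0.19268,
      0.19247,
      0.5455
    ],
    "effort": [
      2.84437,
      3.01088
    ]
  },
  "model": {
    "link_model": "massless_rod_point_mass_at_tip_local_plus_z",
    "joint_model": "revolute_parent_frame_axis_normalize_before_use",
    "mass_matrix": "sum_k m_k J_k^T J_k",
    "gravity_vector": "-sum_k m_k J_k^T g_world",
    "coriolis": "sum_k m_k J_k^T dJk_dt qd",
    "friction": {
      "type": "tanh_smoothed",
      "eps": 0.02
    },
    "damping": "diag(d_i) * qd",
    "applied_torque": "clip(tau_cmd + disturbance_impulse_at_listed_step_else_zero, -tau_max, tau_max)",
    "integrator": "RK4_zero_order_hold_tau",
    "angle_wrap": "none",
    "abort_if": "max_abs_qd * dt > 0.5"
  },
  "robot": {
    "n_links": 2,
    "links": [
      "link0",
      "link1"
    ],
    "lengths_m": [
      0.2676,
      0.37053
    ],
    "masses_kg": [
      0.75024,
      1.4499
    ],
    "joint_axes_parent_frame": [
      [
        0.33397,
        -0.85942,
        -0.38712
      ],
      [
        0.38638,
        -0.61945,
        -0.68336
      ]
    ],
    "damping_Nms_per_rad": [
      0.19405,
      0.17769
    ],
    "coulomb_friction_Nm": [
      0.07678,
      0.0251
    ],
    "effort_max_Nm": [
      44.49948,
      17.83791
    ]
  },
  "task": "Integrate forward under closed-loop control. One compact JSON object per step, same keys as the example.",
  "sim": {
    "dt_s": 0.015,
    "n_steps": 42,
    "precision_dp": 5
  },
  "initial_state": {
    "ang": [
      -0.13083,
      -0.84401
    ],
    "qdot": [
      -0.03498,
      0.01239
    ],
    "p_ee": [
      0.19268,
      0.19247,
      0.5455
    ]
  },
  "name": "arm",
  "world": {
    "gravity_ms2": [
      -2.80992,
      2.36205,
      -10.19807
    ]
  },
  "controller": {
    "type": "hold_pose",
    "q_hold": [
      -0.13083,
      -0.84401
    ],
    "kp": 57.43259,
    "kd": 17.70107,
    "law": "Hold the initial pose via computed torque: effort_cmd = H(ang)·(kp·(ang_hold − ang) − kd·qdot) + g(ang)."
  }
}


{"k":1,"ang":[-0.13123,-0.84394],"qdot":[-0.01958,-0.0012],"p_ee":[0.19284,0.19256,0.54542],"effort":[2.77584,2.99646]}
{"k":2,"ang":[-0.13146,-0.84399],"qdot":[-0.01079,-0.00522],"p_ee":[0.19293,0.19262,0.54536],"effort":[2.72687,2.98194]}
{"k":3,"ang":[-0.13158,-0.84407],"qdot":[-0.00589,-0.00511],"p_ee":[0.19298,0.19267,0.54532],"effort":[2.69337,2.96983]}
{"k":4,"ang":[-0.13165,-0.84414],"qdot":[-0.00309,-0.00373],"p_ee":[0.19301,0.1927,0.5453],"effort":[2.67056,2.96057]}
{"k":5,"ang":[-0.13168,-0.84418],"qdot":[-0.00139,-0.0023],"p_ee":[0.19302,0.19272,0.54528],"effort":[2.65486,2.95381]}
{"k":6,"ang":[-0.13169,-0.84421],"qdot":[-0.00032,-0.00115],"p_ee":[0.19303,0.19273,0.54527],"effort":[6.64437,3.6864]}
{"k":7,"ang":[-0.13011,-0.84582],"qdot":[0.20878,-0.20779],"p_ee":[0.19249,0.19266,0.54537],"effort":[1.55837,2.73446]}
{"k":8,"ang":[-0.12751,-0.84828],"qdot":[0.13871,-0.1217],"p_ee":[0.19159,0.19251,0.54557],"effort":[1.79969,2.76439]}
{"k":9,"ang":[-0.12582,-0.84964],"qdot":[0.08721,-0.06173],"p_ee":[0.19099,0.19236,0.54573],"effort":[1.98878,2.79093]}
{"k":10,"ang":[-0.1248,-0.85026],"qdot":[0.04965,-0.0207],"p_ee":[0.19062,0.19222,0.54586],"effort":[2.13705,2.81428]}
{"k":11,"ang":[-0.12425,-0.85038],"qdot":[0.02423,0.00241],"p_ee":[0.19041,0.19211,0.54597],"effort":[2.25229,2.83796]}
{"k":12,"ang":[-0.124,-0.85027],"qdot":[0.00922,0.01038],"p_ee":[0.19031,0.19203,0.54604],"effort":[-33.84762,-10.33773]}
{"k":13,"ang":[-0.13307,-0.85021],"qdot":[-1.2177,0.00122],"p_ee":[0.19387,0.19434,0.54397],"effort":[0.4717,-1.26708]}
{"k":14,"ang":[-0.14902,-0.85798],"qdot":[-0.91769,-1.02134],"p_ee":[0.20044,0.20006,0.53892],"effort":[13.45294,7.7829]}
{"k":15,"ang":[-0.16107,-0.87057],"qdot":[-0.6859,-0.665],"p_ee":[0.20556,0.20577,0.53388],"effort":[11.14595,6.68121]}
{"k":16,"ang":[-0.1699,-0.87873],"qdot":[-0.48986,-0.42699],"p_ee":[0.20917,0.20974,0.5303],"effort":[9.32962,5.84177]}
{"k":17,"ang":[-0.17605,-0.88389],"qdot":[-0.33027,-0.26425],"p_ee":[0.21164,0.21239,0.52786],"effort":[7.90084,5.1978]}
{"k":18,"ang":[-0.18006,-0.887],"qdot":[-0.2037,-0.15074],"p_ee":[0.21322,0.21406,0.52631],"effort":[6.77725,4.7009]}
{"k":19,"ang":[-0.18238,-0.88865],"qdot":[-0.10532,-0.07035],"p_ee":[0.21412,0.215,0.52543],"effort":[5.89361,4.31562]}
{"k":20,"ang":[-0.18339,-0.88927],"qdot":[-0.03005,-0.01341],"p_ee":[0.21451,0.21539,0.52506],"effort":[5.19877,4.01637]}
{"k":21,"ang":[-0.18343,-0.88918],"qdot":[0.02445,0.02625],"p_ee":[0.21452,0.21538,0.52507],"effort":[4.67053,3.79061]}
{"k":22,"ang":[-0.18279,-0.88855],"qdot":[0.06071,0.0577],"p_ee":[0.21427,0.21509,0.52534],"effort":[4.27631,3.61897]}
{"k":23,"ang":[-0.18168,-0.88752],"qdot":[0.08671,0.07976],"p_ee":[0.21383,0.21459,0.5258],"effort":[3.9664,3.48487]}
{"k":24,"ang":[-0.18025,-0.88621],"qdot":[0.10484,0.09477],"p_ee":[0.21326,0.21395,0.5264],"effort":[3.72175,3.37972]}
{"k":25,"ang":[-0.17858,-0.88471],"qdot":[0.1169,0.10451],"p_ee":[0.2126,0.21321,0.52708],"effort":[3.52832,3.29714]}
{"k":26,"ang":[-0.17678,-0.8831],"qdot":[0.12431,0.1103],"p_ee":[0.21188,0.21241,0.52782],"effort":[3.37509,3.23219]}
{"k":27,"ang":[-0.17488,-0.88143],"qdot":[0.12817,0.11314],"p_ee":[0.21113,0.21158,0.52858],"effort":[3.25348,3.18104]}
{"k":28,"ang":[-0.17295,-0.87973],"qdot":[0.12937,0.11378],"p_ee":[0.21035,0.21073,0.52936],"effort":[3.15673,3.14069]}
{"k":29,"ang":[-0.17102,-0.87803],"qdot":[0.12858,0.11281],"p_ee":[0.20957,0.20988,0.53014],"effort":[3.07955,3.1088]}
{"k":30,"ang":[-0.16911,-0.87635],"qdot":[0.12634,0.11066],"p_ee":[0.2088,0.20904,0.5309],"effort":[3.0178,3.08355]}
{"k":31,"ang":[-0.16724,-0.87471],"qdot":[0.12306,0.10767],"p_ee":[0.20804,0.20822,0.53165],"effort":[2.96822,3.0635]}
{"k":32,"ang":[-0.16542,-0.87312],"qdot":[0.11905,0.10412],"p_ee":[0.2073,0.20742,0.53237],"effort":[2.92825,3.04755]}
{"k":33,"ang":[-0.16367,-0.87159],"qdot":[0.11455,0.1002],"p_ee":[0.20658,0.20666,0.53306],"effort":[2.8959,3.03481]}
{"k":34,"ang":[-0.16199,-0.87012],"qdot":[0.10974,0.09605],"p_ee":[0.20589,0.20592,0.53373],"effort":[2.86958,3.0246]}
{"k":35,"ang":[-0.16038,-0.86871],"qdot":[0.10477,0.0918],"p_ee":[0.20523,0.20521,0.53436],"effort":[2.84805,3.01637]}
{"k":36,"ang":[-0.15885,-0.86737],"qdot":[0.09974,0.08753],"p_ee":[0.20459,0.20454,0.53496],"effort":[21.22444,13.49593]}
{"k":37,"ang":[-0.15588,-0.85731],"qdot":[0.29569,1.25079],"p_ee":[0.20305,0.20168,0.53739],"effort":[-2.21614,0.15028]}
{"k":38,"ang":[-0.15187,-0.84117],"qdot":[0.24013,0.90257],"p_ee":[0.20078,0.19729,0.54105],"effort":[-1.16293,0.77289]}
{"k":39,"ang":[-0.14859,-0.82963],"qdot":[0.197,0.63742],"p_ee":[0.19893,0.19404,0.54373],"effort":[-0.33613,1.25446]}
{"k":40,"ang":[-0.1459,-0.82157],"qdot":[0.16195,0.43832],"p_ee":[0.19745,0.19167,0.54569],"effort":[0.31405,1.62694]}
{"k":41,"ang":[-0.14369,-0.81611],"qdot":[0.13273,0.29051],"p_ee":[0.19628,0.18995,0.54709],"effort":[0.82592,1.91521]}
{"k":42,"ang":[-0.14188,-0.81257],"qdot":[0.1081,0.18186],"p_ee":[0.19537,0.18875,0.54809]}


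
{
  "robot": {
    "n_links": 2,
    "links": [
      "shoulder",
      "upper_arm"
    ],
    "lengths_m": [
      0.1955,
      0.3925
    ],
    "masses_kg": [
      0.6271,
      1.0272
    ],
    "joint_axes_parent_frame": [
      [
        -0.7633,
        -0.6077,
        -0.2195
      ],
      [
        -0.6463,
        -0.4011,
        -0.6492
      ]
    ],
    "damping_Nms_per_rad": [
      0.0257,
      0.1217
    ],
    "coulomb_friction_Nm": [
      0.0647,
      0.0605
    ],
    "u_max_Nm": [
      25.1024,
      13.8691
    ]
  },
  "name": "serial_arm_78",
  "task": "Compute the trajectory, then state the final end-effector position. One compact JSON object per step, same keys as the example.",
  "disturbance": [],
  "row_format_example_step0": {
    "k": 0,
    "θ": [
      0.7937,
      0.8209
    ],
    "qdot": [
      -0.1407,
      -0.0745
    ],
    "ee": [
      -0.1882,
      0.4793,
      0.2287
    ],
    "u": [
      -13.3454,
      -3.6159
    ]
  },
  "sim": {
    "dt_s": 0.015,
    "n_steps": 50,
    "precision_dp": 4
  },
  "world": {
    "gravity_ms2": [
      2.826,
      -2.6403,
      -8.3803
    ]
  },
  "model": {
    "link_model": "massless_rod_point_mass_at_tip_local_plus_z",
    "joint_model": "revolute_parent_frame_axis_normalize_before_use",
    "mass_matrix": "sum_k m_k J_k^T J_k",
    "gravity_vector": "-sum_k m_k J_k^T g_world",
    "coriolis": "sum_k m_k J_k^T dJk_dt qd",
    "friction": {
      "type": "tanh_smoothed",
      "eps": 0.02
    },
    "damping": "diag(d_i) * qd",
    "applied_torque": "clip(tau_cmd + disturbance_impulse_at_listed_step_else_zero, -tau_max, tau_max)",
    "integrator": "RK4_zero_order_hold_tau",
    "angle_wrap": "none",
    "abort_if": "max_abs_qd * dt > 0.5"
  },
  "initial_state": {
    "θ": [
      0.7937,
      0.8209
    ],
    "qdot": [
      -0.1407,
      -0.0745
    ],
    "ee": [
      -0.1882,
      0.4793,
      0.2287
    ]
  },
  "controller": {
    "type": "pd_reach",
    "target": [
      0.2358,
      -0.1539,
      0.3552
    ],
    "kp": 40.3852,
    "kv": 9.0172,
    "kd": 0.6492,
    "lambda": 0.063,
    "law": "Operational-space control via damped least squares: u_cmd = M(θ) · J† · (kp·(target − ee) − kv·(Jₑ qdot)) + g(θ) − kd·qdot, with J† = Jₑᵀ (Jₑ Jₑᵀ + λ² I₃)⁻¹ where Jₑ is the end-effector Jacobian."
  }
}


{"k":1,"\u03b8":[0.7842,0.8289],"qdot":[-1.1181,1.1091],"ee":[-0.1867,0.4781,0.2313],"u":[-11.4492,-4.1218]}
{"k":2,"\u03b8":[0.763,0.8492],"qdot":[-1.7009,1.5857],"ee":[-0.1828,0.4756,0.2366],"u":[-9.9798,-4.0717]}
{"k":3,"\u03b8":[0.7346,0.8742],"qdot":[-2.0864,1.7511],"ee":[-0.1779,0.4719,0.2441],"u":[-8.7825,-3.8224]}
{"k":4,"\u03b8":[0.7012,0.9007],"qdot":[-2.3648,1.778],"ee":[-0.1723,0.4671,0.2534],"u":[-7.7739,-3.5193]}
{"k":5,"\u03b8":[0.6642,0.9271],"qdot":[-2.5781,1.7415],"ee":[-0.1663,0.4613,0.2642],"u":[-6.9043,-3.2198]}
{"k":6,"\u03b8":[0.6242,0.9527],"qdot":[-2.7471,1.6746],"ee":[-0.1599,0.4545,0.2761],"u":[-6.1409,-2.9436]}
{"k":7,"\u03b8":[0.582,0.9772],"qdot":[-2.8832,1.592],"ee":[-0.1532,0.4468,0.289],"u":[-5.4605,-2.6955]}
{"k":8,"\u03b8":[0.538,1.0004],"qdot":[-2.9931,1.5005],"ee":[-0.1461,0.4382,0.3025],"u":[-4.8454,-2.4744]}
{"k":9,"\u03b8":[0.4924,1.0222],"qdot":[-3.0813,1.4035],"ee":[-0.1388,0.4287,0.3165],"u":[-4.2818,-2.2769]}
{"k":10,"\u03b8":[0.4457,1.0425],"qdot":[-3.1509,1.3028],"ee":[-0.1311,0.4184,0.3308],"u":[-3.759,-2.0991]}
{"k":11,"\u03b8":[0.3981,1.0612],"qdot":[-3.2041,1.1995],"ee":[-0.1231,0.4074,0.3452],"u":[-3.2684,-1.9371]}
{"k":12,"\u03b8":[0.3498,1.0784],"qdot":[-3.2427,1.0943],"ee":[-0.1147,0.3955,0.3596],"u":[-2.8035,-1.7876]}
{"k":13,"\u03b8":[0.3009,1.094],"qdot":[-3.2679,0.9879],"ee":[-0.106,0.383,0.3739],"u":[-2.3592,-1.6475]}
{"k":14,"\u03b8":[0.2519,1.108],"qdot":[-3.281,0.881],"ee":[-0.097,0.3698,0.3879],"u":[-1.9315,-1.5144]}
{"k":15,"\u03b8":[0.2026,1.1204],"qdot":[-3.2829,0.7741],"ee":[-0.0876,0.356,0.4015],"u":[-1.5174,-1.3861]}
{"k":16,"\u03b8":[0.1535,1.1312],"qdot":[-3.2743,0.668],"ee":[-0.078,0.3416,0.4147],"u":[-1.1149,-1.261]}
{"k":17,"\u03b8":[0.1045,1.1404],"qdot":[-3.2559,0.5633],"ee":[-0.0681,0.3267,0.4274],"u":[-0.7226,-1.1377]}
{"k":18,"\u03b8":[0.0559,1.1481],"qdot":[-3.2285,0.4607],"ee":[-0.0579,0.3113,0.4394],"u":[-0.3395,-1.0152]}
{"k":19,"\u03b8":[0.0078,1.1542],"qdot":[-3.1926,0.361],"ee":[-0.0476,0.2956,0.4508],"u":[0.0348,-0.8928]}
{"k":20,"\u03b8":[-0.0398,1.1589],"qdot":[-3.149,0.2649],"ee":[-0.037,0.2795,0.4615],"u":[0.4004,-0.7701]}
{"k":21,"\u03b8":[-0.0866,1.1622],"qdot":[-3.0982,0.1731],"ee":[-0.0262,0.2632,0.4715],"u":[0.7573,-0.6469]}
{"k":22,"\u03b8":[-0.1326,1.1641],"qdot":[-3.041,0.0861],"ee":[-0.0154,0.2467,0.4806],"u":[1.105,-0.5232]}
{"k":23,"\u03b8":[-0.1777,1.1648],"qdot":[-2.9791,0.0071],"ee":[-0.0044,0.23,0.489],"u":[1.4438,-0.402]}
{"k":24,"\u03b8":[-0.222,1.1645],"qdot":[-2.9226,-0.0406],"ee":[0.0067,0.2133,0.4965],"u":[1.779,-0.3078]}
{"k":25,"\u03b8":[-0.2653,1.1635],"qdot":[-2.8605,-0.0856],"ee":[0.0179,0.1967,0.5031],"u":[2.1026,-0.211]}
{"k":26,"\u03b8":[-0.3077,1.1619],"qdot":[-2.7909,-0.1334],"ee":[0.0291,0.1801,0.5089],"u":[2.4122,-0.1061]}
{"k":27,"\u03b8":[-0.349,1.1595],"qdot":[-2.7159,-0.1805],"ee":[0.0403,0.1637,0.5138],"u":[2.7078,0.003]}
{"k":28,"\u03b8":[-0.3891,1.1565],"qdot":[-2.6368,-0.2245],"ee":[0.0514,0.1476,0.518],"u":[2.9893,0.1135]}
{"k":29,"\u03b8":[-0.428,1.1528],"qdot":[-2.5548,-0.2641],"ee":[0.0624,0.1317,0.5213],"u":[3.2566,0.2235]}
{"k":30,"\u03b8":[-0.4657,1.1486],"qdot":[-2.4707,-0.2985],"ee":[0.0733,0.1161,0.5239],"u":[3.5093,0.3314]}
{"k":31,"\u03b8":[-0.5021,1.1439],"qdot":[-2.3854,-0.3274],"ee":[0.084,0.1009,0.5258],"u":[3.7473,0.4364]}
{"k":32,"\u03b8":[-0.5372,1.1388],"qdot":[-2.2993,-0.3508],"ee":[0.0945,0.0861,0.5271],"u":[3.9704,0.5377]}
{"k":33,"\u03b8":[-0.571,1.1334],"qdot":[-2.2131,-0.3688],"ee":[0.1048,0.0717,0.5277],"u":[4.1785,0.6346]}
{"k":34,"\u03b8":[-0.6036,1.1278],"qdot":[-2.1271,-0.3815],"ee":[0.1148,0.0578,0.5277],"u":[4.3715,0.7266]}
{"k":35,"\u03b8":[-0.6348,1.122],"qdot":[-2.0418,-0.3894],"ee":[0.1245,0.0445,0.5273],"u":[4.5496,0.8136]}
{"k":36,"\u03b8":[-0.6648,1.1161],"qdot":[-1.9574,-0.3928],"ee":[0.134,0.0316,0.5263],"u":[4.7129,0.8952]}
{"k":37,"\u03b8":[-0.6935,1.1102],"qdot":[-1.8743,-0.3922],"ee":[0.1431,0.0192,0.5249],"u":[4.8618,0.9714]}
{"k":38,"\u03b8":[-0.721,1.1044],"qdot":[-1.7926,-0.388],"ee":[0.1519,0.0075,0.5232],"u":[4.9967,1.042]}
{"k":39,"\u03b8":[-0.7473,1.0986],"qdot":[-1.7126,-0.3807],"ee":[0.1604,-0.0038,0.5211],"u":[5.1179,1.1072]}
{"k":40,"\u03b8":[-0.7724,1.093],"qdot":[-1.6344,-0.3707],"ee":[0.1686,-0.0145,0.5188],"u":[5.226,1.1669]}
{"k":41,"\u03b8":[-0.7964,1.0875],"qdot":[-1.5582,-0.3584],"ee":[0.1764,-0.0246,0.5162],"u":[5.3218,1.2214]}
{"k":42,"\u03b8":[-0.8192,1.0822],"qdot":[-1.4841,-0.3442],"ee":[0.1839,-0.0342,0.5135],"u":[5.4057,1.2708]}
{"k":43,"\u03b8":[-0.8409,1.0772],"qdot":[-1.4121,-0.3285],"ee":[0.1911,-0.0433,0.5105],"u":[5.4785,1.3153]}
{"k":44,"\u03b8":[-0.8615,1.0724],"qdot":[-1.3424,-0.3116],"ee":[0.1979,-0.0518,0.5075],"u":[5.5409,1.3552]}
{"k":45,"\u03b8":[-0.8812,1.0679],"qdot":[-1.275,-0.2939],"ee":[0.2044,-0.0599,0.5044],"u":[5.5936,1.3907]}
{"k":46,"\u03b8":[-0.8998,1.0636],"qdot":[-1.2098,-0.2756],"ee":[0.2105,-0.0674,0.5012],"u":[5.6375,1.422]}
{"k":47,"\u03b8":[-0.9175,1.0596],"qdot":[-1.1471,-0.257],"ee":[0.2164,-0.0745,0.498],"u":[5.6732,1.4496]}
{"k":48,"\u03b8":[-0.9342,1.0559],"qdot":[-1.0866,-0.2382],"ee":[0.2219,-0.0812,0.4948],"u":[5.7015,1.4736]}
{"k":49,"\u03b8":[-0.9501,1.0525],"qdot":[-1.0285,-0.2195],"ee":[0.2271,-0.0874,0.4917],"u":[5.723,1.4943]}
{"k":50,"\u03b8":[-0.9651,1.0493],"qdot":[-0.9728,-0.201],"ee":[0.2321,-0.0931,0.4885]}
{"summary": "final ee position (m): 0.2321 -0.0931 0.4885"}
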